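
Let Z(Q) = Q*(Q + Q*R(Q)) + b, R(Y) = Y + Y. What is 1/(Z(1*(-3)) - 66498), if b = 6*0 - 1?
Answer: -1/66544 ≈ -1.5028e-5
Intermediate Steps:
R(Y) = 2*Y
b = -1 (b = 0 - 1 = -1)
Z(Q) = -1 + Q*(Q + 2*Q²) (Z(Q) = Q*(Q + Q*(2*Q)) - 1 = Q*(Q + 2*Q²) - 1 = -1 + Q*(Q + 2*Q²))
1/(Z(1*(-3)) - 66498) = 1/((-1 + (1*(-3))² + 2*(1*(-3))³) - 66498) = 1/((-1 + (-3)² + 2*(-3)³) - 66498) = 1/((-1 + 9 + 2*(-27)) - 66498) = 1/((-1 + 9 - 54) - 66498) = 1/(-46 - 66498) = 1/(-66544) = -1/66544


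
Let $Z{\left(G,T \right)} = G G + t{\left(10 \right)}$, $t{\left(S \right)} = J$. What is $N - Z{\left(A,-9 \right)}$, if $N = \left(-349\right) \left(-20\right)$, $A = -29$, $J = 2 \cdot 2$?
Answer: $6135$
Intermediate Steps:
$J = 4$
$t{\left(S \right)} = 4$
$Z{\left(G,T \right)} = 4 + G^{2}$ ($Z{\left(G,T \right)} = G G + 4 = G^{2} + 4 = 4 + G^{2}$)
$N = 6980$
$N - Z{\left(A,-9 \right)} = 6980 - \left(4 + \left(-29\right)^{2}\right) = 6980 - \left(4 + 841\right) = 6980 - 845 = 6135$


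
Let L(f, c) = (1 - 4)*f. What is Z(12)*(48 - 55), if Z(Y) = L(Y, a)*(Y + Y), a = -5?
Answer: 6048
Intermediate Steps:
L(f, c) = -3*f
Z(Y) = -6*Y² (Z(Y) = (-3*Y)*(Y + Y) = (-3*Y)*(2*Y) = -6*Y²)
Z(12)*(48 - 55) = (-6*12²)*(48 - 55) = -6*144*(-7) = -864*(-7) = 6048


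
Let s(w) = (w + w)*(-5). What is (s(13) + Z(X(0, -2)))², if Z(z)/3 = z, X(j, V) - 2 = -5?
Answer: 19321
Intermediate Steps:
X(j, V) = -3 (X(j, V) = 2 - 5 = -3)
Z(z) = 3*z
s(w) = -10*w (s(w) = (2*w)*(-5) = -10*w)
(s(13) + Z(X(0, -2)))² = (-10*13 + 3*(-3))² = (-130 - 9)² = (-139)² = 19321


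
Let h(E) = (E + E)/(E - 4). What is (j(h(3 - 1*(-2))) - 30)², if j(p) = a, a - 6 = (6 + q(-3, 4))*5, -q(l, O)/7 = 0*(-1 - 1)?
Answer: 36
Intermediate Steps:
q(l, O) = 0 (q(l, O) = -0*(-1 - 1) = -0*(-2) = -7*0 = 0)
h(E) = 2*E/(-4 + E) (h(E) = (2*E)/(-4 + E) = 2*E/(-4 + E))
a = 36 (a = 6 + (6 + 0)*5 = 6 + 6*5 = 6 + 30 = 36)
j(p) = 36
(j(h(3 - 1*(-2))) - 30)² = (36 - 30)² = 6² = 36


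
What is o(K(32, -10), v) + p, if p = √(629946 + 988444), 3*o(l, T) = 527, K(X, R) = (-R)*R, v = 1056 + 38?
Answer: 527/3 + √1618390 ≈ 1447.8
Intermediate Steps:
v = 1094
K(X, R) = -R²
o(l, T) = 527/3 (o(l, T) = (⅓)*527 = 527/3)
p = √1618390 ≈ 1272.2
o(K(32, -10), v) + p = 527/3 + √1618390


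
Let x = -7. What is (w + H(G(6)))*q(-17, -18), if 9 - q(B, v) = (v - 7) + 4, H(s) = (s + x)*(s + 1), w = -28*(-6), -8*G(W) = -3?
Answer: 152535/32 ≈ 4766.7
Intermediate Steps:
G(W) = 3/8 (G(W) = -⅛*(-3) = 3/8)
w = 168
H(s) = (1 + s)*(-7 + s) (H(s) = (s - 7)*(s + 1) = (-7 + s)*(1 + s) = (1 + s)*(-7 + s))
q(B, v) = 12 - v (q(B, v) = 9 - ((v - 7) + 4) = 9 - ((-7 + v) + 4) = 9 - (-3 + v) = 9 + (3 - v) = 12 - v)
(w + H(G(6)))*q(-17, -18) = (168 + (-7 + (3/8)² - 6*3/8))*(12 - 1*(-18)) = (168 + (-7 + 9/64 - 9/4))*(12 + 18) = (168 - 583/64)*30 = (10169/64)*30 = 152535/32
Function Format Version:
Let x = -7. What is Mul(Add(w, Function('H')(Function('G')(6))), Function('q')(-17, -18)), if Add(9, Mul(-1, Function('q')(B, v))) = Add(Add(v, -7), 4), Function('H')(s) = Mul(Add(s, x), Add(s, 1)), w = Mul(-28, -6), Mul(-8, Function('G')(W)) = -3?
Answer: Rational(152535, 32) ≈ 4766.7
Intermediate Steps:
Function('G')(W) = Rational(3, 8) (Function('G')(W) = Mul(Rational(-1, 8), -3) = Rational(3, 8))
w = 168
Function('H')(s) = Mul(Add(1, s), Add(-7, s)) (Function('H')(s) = Mul(Add(s, -7), Add(s, 1)) = Mul(Add(-7, s), Add(1, s)) = Mul(Add(1, s), Add(-7, s)))
Function('q')(B, v) = Add(12, Mul(-1, v)) (Function('q')(B, v) = Add(9, Mul(-1, Add(Add(v, -7), 4))) = Add(9, Mul(-1, Add(Add(-7, v), 4))) = Add(9, Mul(-1, Add(-3, v))) = Add(9, Add(3, Mul(-1, v))) = Add(12, Mul(-1, v)))
Mul(Add(w, Function('H')(Function('G')(6))), Function('q')(-17, -18)) = Mul(Add(168, Add(-7, Pow(Rational(3, 8), 2), Mul(-6, Rational(3, 8)))), Add(12, Mul(-1, -18))) = Mul(Add(168, Add(-7, Rational(9, 64), Rational(-9, 4))), Add(12, 18)) = Mul(Add(168, Rational(-583, 64)), 30) = Mul(Rational(10169, 64), 30) = Rational(152535, 32)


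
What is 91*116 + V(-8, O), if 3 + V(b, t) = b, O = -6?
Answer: 10545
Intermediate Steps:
V(b, t) = -3 + b
91*116 + V(-8, O) = 91*116 + (-3 - 8) = 10556 - 11 = 10545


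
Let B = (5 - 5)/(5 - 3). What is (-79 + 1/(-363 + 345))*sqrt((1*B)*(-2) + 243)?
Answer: -1423*sqrt(3)/2 ≈ -1232.4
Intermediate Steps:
B = 0 (B = 0/2 = 0*(1/2) = 0)
(-79 + 1/(-363 + 345))*sqrt((1*B)*(-2) + 243) = (-79 + 1/(-363 + 345))*sqrt((1*0)*(-2) + 243) = (-79 + 1/(-18))*sqrt(0*(-2) + 243) = (-79 - 1/18)*sqrt(0 + 243) = -1423*sqrt(3)/2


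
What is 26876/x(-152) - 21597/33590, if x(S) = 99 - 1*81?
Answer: 451188047/302310 ≈ 1492.5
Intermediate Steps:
x(S) = 18 (x(S) = 99 - 81 = 18)
26876/x(-152) - 21597/33590 = 26876/18 - 21597/33590 = 26876*(1/18) - 21597*1/33590 = 13438/9 - 21597/33590 = 451188047/302310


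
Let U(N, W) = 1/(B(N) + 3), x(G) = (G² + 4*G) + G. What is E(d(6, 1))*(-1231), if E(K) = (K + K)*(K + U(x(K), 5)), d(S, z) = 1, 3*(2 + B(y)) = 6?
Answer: -9848/3 ≈ -3282.7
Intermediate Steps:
B(y) = 0 (B(y) = -2 + (⅓)*6 = -2 + 2 = 0)
x(G) = G² + 5*G
U(N, W) = ⅓ (U(N, W) = 1/(0 + 3) = 1/3 = ⅓)
E(K) = 2*K*(⅓ + K) (E(K) = (K + K)*(K + ⅓) = (2*K)*(⅓ + K) = 2*K*(⅓ + K))
E(d(6, 1))*(-1231) = ((⅔)*1*(1 + 3*1))*(-1231) = ((⅔)*1*(1 + 3))*(-1231) = ((⅔)*1*4)*(-1231) = (8/3)*(-1231) = -9848/3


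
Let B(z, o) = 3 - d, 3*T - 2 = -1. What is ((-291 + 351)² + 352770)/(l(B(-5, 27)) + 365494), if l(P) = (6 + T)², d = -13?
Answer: 3207330/3289807 ≈ 0.97493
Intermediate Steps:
T = ⅓ (T = ⅔ + (⅓)*(-1) = ⅔ - ⅓ = ⅓ ≈ 0.33333)
B(z, o) = 16 (B(z, o) = 3 - 1*(-13) = 3 + 13 = 16)
l(P) = 361/9 (l(P) = (6 + ⅓)² = (19/3)² = 361/9)
((-291 + 351)² + 352770)/(l(B(-5, 27)) + 365494) = ((-291 + 351)² + 352770)/(361/9 + 365494) = (60² + 352770)/(3289807/9) = (3600 + 352770)*(9/3289807) = 356370*(9/3289807) = 3207330/3289807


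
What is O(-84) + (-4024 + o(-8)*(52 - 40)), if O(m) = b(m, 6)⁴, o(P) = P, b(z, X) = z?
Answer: 49783016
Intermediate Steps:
O(m) = m⁴
O(-84) + (-4024 + o(-8)*(52 - 40)) = (-84)⁴ + (-4024 - 8*(52 - 40)) = 49787136 + (-4024 - 8*12) = 49787136 + (-4024 - 96) = 49787136 - 4120 = 49783016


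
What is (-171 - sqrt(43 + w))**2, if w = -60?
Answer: (171 + I*sqrt(17))**2 ≈ 29224.0 + 1410.1*I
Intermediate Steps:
(-171 - sqrt(43 + w))**2 = (-171 - sqrt(43 - 60))**2 = (-171 - sqrt(-17))**2 = (-171 - I*sqrt(17))**2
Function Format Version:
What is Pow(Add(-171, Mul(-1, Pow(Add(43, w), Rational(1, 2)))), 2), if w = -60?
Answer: Pow(Add(171, Mul(I, Pow(17, Rational(1, 2)))), 2) ≈ Add(29224., Mul(1410.1, I))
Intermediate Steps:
Pow(Add(-171, Mul(-1, Pow(Add(43, w), Rational(1, 2)))), 2) = Pow(Add(-171, Mul(-1, Pow(Add(43, -60), Rational(1, 2)))), 2) = Pow(Add(-171, Mul(-1, Pow(-17, Rational(1, 2)))), 2) = Pow(Add(-171, Mul(-1, Mul(I, Pow(17, Rational(1, 2))))), 2) = Pow(Add(-171, Mul(-1, I, Pow(17, Rational(1, 2)))), 2)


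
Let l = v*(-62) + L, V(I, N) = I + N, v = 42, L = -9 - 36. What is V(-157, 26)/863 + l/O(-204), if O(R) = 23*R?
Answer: 557145/1349732 ≈ 0.41278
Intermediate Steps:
L = -45
l = -2649 (l = 42*(-62) - 45 = -2604 - 45 = -2649)
V(-157, 26)/863 + l/O(-204) = (-157 + 26)/863 - 2649/(23*(-204)) = -131*1/863 - 2649/(-4692) = -131/863 - 2649*(-1/4692) = -131/863 + 883/1564 = 557145/1349732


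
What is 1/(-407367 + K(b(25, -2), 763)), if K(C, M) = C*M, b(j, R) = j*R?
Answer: -1/445517 ≈ -2.2446e-6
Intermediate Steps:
b(j, R) = R*j
1/(-407367 + K(b(25, -2), 763)) = 1/(-407367 - 2*25*763) = 1/(-407367 - 50*763) = 1/(-407367 - 38150) = 1/(-445517) = -1/445517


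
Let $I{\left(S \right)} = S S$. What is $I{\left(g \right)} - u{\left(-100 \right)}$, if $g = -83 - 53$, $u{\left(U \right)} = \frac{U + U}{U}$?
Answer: $18494$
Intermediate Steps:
$u{\left(U \right)} = 2$ ($u{\left(U \right)} = \frac{2 U}{U} = 2$)
$g = -136$
$I{\left(S \right)} = S^{2}$
$I{\left(g \right)} - u{\left(-100 \right)} = \left(-136\right)^{2} - 2 = 18496 - 2 = 18494$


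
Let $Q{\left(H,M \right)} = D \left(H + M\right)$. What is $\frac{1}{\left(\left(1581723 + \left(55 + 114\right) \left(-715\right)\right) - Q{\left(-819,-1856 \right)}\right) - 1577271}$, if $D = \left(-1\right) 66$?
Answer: $- \frac{1}{292933} \approx -3.4137 \cdot 10^{-6}$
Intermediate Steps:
$D = -66$
$Q{\left(H,M \right)} = - 66 H - 66 M$ ($Q{\left(H,M \right)} = - 66 \left(H + M\right) = - 66 H - 66 M$)
$\frac{1}{\left(\left(1581723 + \left(55 + 114\right) \left(-715\right)\right) - Q{\left(-819,-1856 \right)}\right) - 1577271} = \frac{1}{\left(\left(1581723 + \left(55 + 114\right) \left(-715\right)\right) - \left(\left(-66\right) \left(-819\right) - -122496\right)\right) - 1577271} = \frac{1}{\left(\left(1581723 + 169 \left(-715\right)\right) - \left(54054 + 122496\right)\right) - 1577271} = \frac{1}{\left(\left(1581723 - 120835\right) - 176550\right) - 1577271} = \frac{1}{\left(1460888 - 176550\right) - 1577271} = \frac{1}{1284338 - 1577271} = \frac{1}{-292933} = - \frac{1}{292933}$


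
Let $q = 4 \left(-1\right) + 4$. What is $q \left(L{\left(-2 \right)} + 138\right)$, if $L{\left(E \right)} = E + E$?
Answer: $0$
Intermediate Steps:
$q = 0$ ($q = -4 + 4 = 0$)
$L{\left(E \right)} = 2 E$
$q \left(L{\left(-2 \right)} + 138\right) = 0 \left(2 \left(-2\right) + 138\right) = 0 \left(-4 + 138\right) = 0 \cdot 134 = 0$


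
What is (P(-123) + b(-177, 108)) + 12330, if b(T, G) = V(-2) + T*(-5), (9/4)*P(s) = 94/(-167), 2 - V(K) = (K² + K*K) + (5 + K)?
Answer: 19848242/1503 ≈ 13206.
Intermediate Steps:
V(K) = -3 - K - 2*K² (V(K) = 2 - ((K² + K*K) + (5 + K)) = 2 - ((K² + K²) + (5 + K)) = 2 - (2*K² + (5 + K)) = 2 - (5 + K + 2*K²) = 2 + (-5 - K - 2*K²) = -3 - K - 2*K²)
P(s) = -376/1503 (P(s) = 4*(94/(-167))/9 = 4*(94*(-1/167))/9 = (4/9)*(-94/167) = -376/1503)
b(T, G) = -9 - 5*T (b(T, G) = (-3 - 1*(-2) - 2*(-2)²) + T*(-5) = (-3 + 2 - 2*4) - 5*T = (-3 + 2 - 8) - 5*T = -9 - 5*T)
(P(-123) + b(-177, 108)) + 12330 = (-376/1503 + (-9 - 5*(-177))) + 12330 = (-376/1503 + (-9 + 885)) + 12330 = (-376/1503 + 876) + 12330 = 1316252/1503 + 12330 = 19848242/1503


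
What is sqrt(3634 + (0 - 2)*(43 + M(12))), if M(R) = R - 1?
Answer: sqrt(3526) ≈ 59.380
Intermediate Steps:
M(R) = -1 + R
sqrt(3634 + (0 - 2)*(43 + M(12))) = sqrt(3634 + (0 - 2)*(43 + (-1 + 12))) = sqrt(3634 - 2*(43 + 11)) = sqrt(3634 - 2*54) = sqrt(3634 - 108) = sqrt(3526)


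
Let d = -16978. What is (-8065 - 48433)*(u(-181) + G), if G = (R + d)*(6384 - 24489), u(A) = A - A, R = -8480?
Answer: -26040893750820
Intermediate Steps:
u(A) = 0
G = 460917090 (G = (-8480 - 16978)*(6384 - 24489) = -25458*(-18105) = 460917090)
(-8065 - 48433)*(u(-181) + G) = (-8065 - 48433)*(0 + 460917090) = -56498*460917090 = -26040893750820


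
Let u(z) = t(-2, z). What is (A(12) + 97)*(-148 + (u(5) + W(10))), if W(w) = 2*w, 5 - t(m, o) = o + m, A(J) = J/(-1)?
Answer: -10710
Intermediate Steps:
A(J) = -J (A(J) = J*(-1) = -J)
t(m, o) = 5 - m - o (t(m, o) = 5 - (o + m) = 5 - (m + o) = 5 + (-m - o) = 5 - m - o)
u(z) = 7 - z (u(z) = 5 - 1*(-2) - z = 5 + 2 - z = 7 - z)
(A(12) + 97)*(-148 + (u(5) + W(10))) = (-1*12 + 97)*(-148 + ((7 - 1*5) + 2*10)) = (-12 + 97)*(-148 + ((7 - 5) + 20)) = 85*(-148 + (2 + 20)) = 85*(-148 + 22) = 85*(-126) = -10710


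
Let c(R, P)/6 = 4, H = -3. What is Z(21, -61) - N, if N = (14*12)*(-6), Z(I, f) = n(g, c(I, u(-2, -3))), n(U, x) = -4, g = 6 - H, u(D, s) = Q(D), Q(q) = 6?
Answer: 1004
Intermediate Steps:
u(D, s) = 6
c(R, P) = 24 (c(R, P) = 6*4 = 24)
g = 9 (g = 6 - 1*(-3) = 6 + 3 = 9)
Z(I, f) = -4
N = -1008 (N = 168*(-6) = -1008)
Z(21, -61) - N = -4 - 1*(-1008) = -4 + 1008 = 1004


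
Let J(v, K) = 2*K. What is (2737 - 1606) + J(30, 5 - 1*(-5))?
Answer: 1151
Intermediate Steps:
(2737 - 1606) + J(30, 5 - 1*(-5)) = (2737 - 1606) + 2*(5 - 1*(-5)) = 1131 + 2*(5 + 5) = 1131 + 2*10 = 1131 + 20 = 1151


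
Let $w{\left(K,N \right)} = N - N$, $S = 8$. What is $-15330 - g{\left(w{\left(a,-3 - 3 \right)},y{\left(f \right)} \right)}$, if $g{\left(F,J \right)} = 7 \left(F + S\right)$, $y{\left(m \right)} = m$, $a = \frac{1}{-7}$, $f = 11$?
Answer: $-15386$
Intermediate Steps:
$a = - \frac{1}{7} \approx -0.14286$
$w{\left(K,N \right)} = 0$
$g{\left(F,J \right)} = 56 + 7 F$ ($g{\left(F,J \right)} = 7 \left(F + 8\right) = 7 \left(8 + F\right) = 56 + 7 F$)
$-15330 - g{\left(w{\left(a,-3 - 3 \right)},y{\left(f \right)} \right)} = -15330 - \left(56 + 7 \cdot 0\right) = -15330 - \left(56 + 0\right) = -15330 - 56 = -15386$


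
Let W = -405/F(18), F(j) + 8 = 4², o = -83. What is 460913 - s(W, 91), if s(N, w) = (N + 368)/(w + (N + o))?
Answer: 157173872/341 ≈ 4.6092e+5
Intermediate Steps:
F(j) = 8 (F(j) = -8 + 4² = -8 + 16 = 8)
W = -405/8 ≈ -50.625
s(N, w) = (368 + N)/(-83 + N + w) (s(N, w) = (N + 368)/(w + (N - 83)) = (368 + N)/(w + (-83 + N)) = (368 + N)/(-83 + N + w))
460913 - s(W, 91) = 460913 - (368 - 405/8)/(-83 - 405/8 + 91) = 460913 - 2539/((-341/8)*8) = 460913 - (-8)*2539/(341*8) = 460913 - 1*(-2539/341) = 460913 + 2539/341 = 157173872/341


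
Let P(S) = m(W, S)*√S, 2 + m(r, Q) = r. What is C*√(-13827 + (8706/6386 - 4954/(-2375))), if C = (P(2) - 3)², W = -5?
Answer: 2*I*(42*√15899178084554690 + 107*√7949589042277345)/1516675 ≈ 19564.0*I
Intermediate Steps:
m(r, Q) = -2 + r
P(S) = -7*√S (P(S) = (-2 - 5)*√S = -7*√S)
C = (-3 - 7*√2)² (C = (-7*√2 - 3)² = (-3 - 7*√2)² ≈ 166.40)
C*√(-13827 + (8706/6386 - 4954/(-2375))) = (107 + 42*√2)*√(-13827 + (8706/6386 - 4954/(-2375))) = (107 + 42*√2)*√(-13827 + (8706*(1/6386) - 4954*(-1/2375))) = (107 + 42*√2)*√(-13827 + (4353/3193 + 4954/2375)) = (107 + 42*√2)*√(-13827 + 26156497/7583375) = (107 + 42*√2)*√(-104829169628/7583375) = (107 + 42*√2)*(2*I*√7949589042277345/1516675) = 2*I*√7949589042277345*(107 + 42*√2)/1516675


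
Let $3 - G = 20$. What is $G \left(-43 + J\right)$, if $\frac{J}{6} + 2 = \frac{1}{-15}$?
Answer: $\frac{4709}{5} \approx 941.8$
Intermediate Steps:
$G = -17$ ($G = 3 - 20 = -17$)
$J = - \frac{62}{5}$ ($J = -12 + \frac{6}{-15} = -12 + 6 \left(- \frac{1}{15}\right) = -12 - \frac{2}{5} = - \frac{62}{5} \approx -12.4$)
$G \left(-43 + J\right) = - 17 \left(-43 - \frac{62}{5}\right) = \left(-17\right) \left(- \frac{277}{5}\right) = \frac{4709}{5}$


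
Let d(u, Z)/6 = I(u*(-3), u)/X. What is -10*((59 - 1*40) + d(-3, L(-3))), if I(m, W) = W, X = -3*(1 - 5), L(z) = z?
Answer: -175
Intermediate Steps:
X = 12 (X = -3*(-4) = 12)
d(u, Z) = u/2 (d(u, Z) = 6*(u/12) = u/2)
-10*((59 - 1*40) + d(-3, L(-3))) = -10*((59 - 1*40) + (½)*(-3)) = -10*((59 - 40) - 3/2) = -10*(19 - 3/2) = -10*35/2 = -175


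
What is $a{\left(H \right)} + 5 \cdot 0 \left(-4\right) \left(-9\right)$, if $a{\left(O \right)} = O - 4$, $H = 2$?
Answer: $-2$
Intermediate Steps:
$a{\left(O \right)} = -4 + O$
$a{\left(H \right)} + 5 \cdot 0 \left(-4\right) \left(-9\right) = \left(-4 + 2\right) + 5 \cdot 0 \left(-4\right) \left(-9\right) = -2 + 0 \left(-4\right) \left(-9\right) = -2 + 0 \left(-9\right) = -2 + 0 = -2$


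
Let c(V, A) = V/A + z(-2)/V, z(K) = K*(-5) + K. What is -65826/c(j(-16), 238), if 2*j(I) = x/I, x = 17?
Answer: 55703424/12745 ≈ 4370.6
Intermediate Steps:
j(I) = 17/(2*I) (j(I) = (17/I)/2 = 17/(2*I))
z(K) = -4*K (z(K) = -5*K + K = -4*K)
c(V, A) = 8/V + V/A (c(V, A) = V/A + (-4*(-2))/V = V/A + 8/V = 8/V + V/A)
-65826/c(j(-16), 238) = -65826/(8/(((17/2)/(-16))) + ((17/2)/(-16))/238) = -65826/(8/(((17/2)*(-1/16))) + ((17/2)*(-1/16))*(1/238)) = -65826/(8/(-17/32) - 17/32*1/238) = -65826/(8*(-32/17) - 1/448) = -65826/(-256/17 - 1/448) = -65826/(-114705/7616) = -65826*(-7616/114705) = 55703424/12745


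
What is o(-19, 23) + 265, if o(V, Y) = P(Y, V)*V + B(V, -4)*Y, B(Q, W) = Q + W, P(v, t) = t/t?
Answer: -283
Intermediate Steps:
P(v, t) = 1
o(V, Y) = V + Y*(-4 + V) (o(V, Y) = 1*V + (V - 4)*Y = V + (-4 + V)*Y = V + Y*(-4 + V))
o(-19, 23) + 265 = (-19 + 23*(-4 - 19)) + 265 = (-19 + 23*(-23)) + 265 = (-19 - 529) + 265 = -548 + 265 = -283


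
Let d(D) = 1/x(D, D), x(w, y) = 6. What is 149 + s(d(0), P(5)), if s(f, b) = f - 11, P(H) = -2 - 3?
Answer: 829/6 ≈ 138.17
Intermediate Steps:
P(H) = -5
d(D) = ⅙ (d(D) = 1/6 = ⅙)
s(f, b) = -11 + f
149 + s(d(0), P(5)) = 149 + (-11 + ⅙) = 149 - 65/6 = 829/6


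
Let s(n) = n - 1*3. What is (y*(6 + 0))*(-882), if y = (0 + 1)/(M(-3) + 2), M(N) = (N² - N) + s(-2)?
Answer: -588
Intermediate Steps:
s(n) = -3 + n (s(n) = n - 3 = -3 + n)
M(N) = -5 + N² - N (M(N) = (N² - N) + (-3 - 2) = (N² - N) - 5 = -5 + N² - N)
y = ⅑ (y = (0 + 1)/((-5 + (-3)² - 1*(-3)) + 2) = 1/((-5 + 9 + 3) + 2) = 1/(7 + 2) = 1/9 = 1*(⅑) = ⅑ ≈ 0.11111)
(y*(6 + 0))*(-882) = ((6 + 0)/9)*(-882) = ((⅑)*6)*(-882) = (⅔)*(-882) = -588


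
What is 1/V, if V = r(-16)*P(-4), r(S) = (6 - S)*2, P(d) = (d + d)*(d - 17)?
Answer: 1/7392 ≈ 0.00013528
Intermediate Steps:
P(d) = 2*d*(-17 + d) (P(d) = (2*d)*(-17 + d) = 2*d*(-17 + d))
r(S) = 12 - 2*S
V = 7392 (V = (12 - 2*(-16))*(2*(-4)*(-17 - 4)) = (12 + 32)*(2*(-4)*(-21)) = 44*168 = 7392)
1/V = 1/7392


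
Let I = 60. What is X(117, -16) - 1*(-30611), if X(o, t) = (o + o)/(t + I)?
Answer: 673559/22 ≈ 30616.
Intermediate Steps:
X(o, t) = 2*o/(60 + t) (X(o, t) = (o + o)/(t + 60) = (2*o)/(60 + t) = 2*o/(60 + t))
X(117, -16) - 1*(-30611) = 2*117/(60 - 16) - 1*(-30611) = 2*117/44 + 30611 = 2*117*(1/44) + 30611 = 117/22 + 30611 = 673559/22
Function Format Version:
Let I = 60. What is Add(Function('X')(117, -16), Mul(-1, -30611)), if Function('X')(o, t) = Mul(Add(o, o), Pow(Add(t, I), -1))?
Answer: Rational(673559, 22) ≈ 30616.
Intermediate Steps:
Function('X')(o, t) = Mul(2, o, Pow(Add(60, t), -1)) (Function('X')(o, t) = Mul(Add(o, o), Pow(Add(t, 60), -1)) = Mul(Mul(2, o), Pow(Add(60, t), -1)) = Mul(2, o, Pow(Add(60, t), -1)))
Add(Function('X')(117, -16), Mul(-1, -30611)) = Add(Mul(2, 117, Pow(Add(60, -16), -1)), Mul(-1, -30611)) = Add(Mul(2, 117, Pow(44, -1)), 30611) = Add(Mul(2, 117, Rational(1, 44)), 30611) = Add(Rational(117, 22), 30611) = Rational(673559, 22)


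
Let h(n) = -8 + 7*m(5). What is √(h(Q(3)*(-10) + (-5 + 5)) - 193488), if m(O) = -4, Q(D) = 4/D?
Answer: 2*I*√48381 ≈ 439.91*I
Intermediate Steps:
h(n) = -36 (h(n) = -8 + 7*(-4) = -8 - 28 = -36)
√(h(Q(3)*(-10) + (-5 + 5)) - 193488) = √(-36 - 193488) = √(-193524) = 2*I*√48381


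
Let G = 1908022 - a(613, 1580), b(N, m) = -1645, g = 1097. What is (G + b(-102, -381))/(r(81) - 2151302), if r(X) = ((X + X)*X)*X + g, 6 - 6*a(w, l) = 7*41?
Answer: -11438543/6523938 ≈ -1.7533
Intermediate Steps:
a(w, l) = -281/6 (a(w, l) = 1 - 7*41/6 = 1 - 1/6*287 = 1 - 287/6 = -281/6)
G = 11448413/6 (G = 1908022 - 1*(-281/6) = 1908022 + 281/6 = 11448413/6 ≈ 1.9081e+6)
r(X) = 1097 + 2*X**3 (r(X) = ((X + X)*X)*X + 1097 = ((2*X)*X)*X + 1097 = (2*X**2)*X + 1097 = 2*X**3 + 1097 = 1097 + 2*X**3)
(G + b(-102, -381))/(r(81) - 2151302) = (11448413/6 - 1645)/((1097 + 2*81**3) - 2151302) = 11438543/(6*((1097 + 2*531441) - 2151302)) = 11438543/(6*((1097 + 1062882) - 2151302)) = 11438543/(6*(1063979 - 2151302)) = (11438543/6)/(-1087323) = (11438543/6)*(-1/1087323) = -11438543/6523938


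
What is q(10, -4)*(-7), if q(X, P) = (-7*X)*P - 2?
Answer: -1946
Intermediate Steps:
q(X, P) = -2 - 7*P*X (q(X, P) = -7*P*X - 2 = -2 - 7*P*X)
q(10, -4)*(-7) = (-2 - 7*(-4)*10)*(-7) = (-2 + 280)*(-7) = 278*(-7) = -1946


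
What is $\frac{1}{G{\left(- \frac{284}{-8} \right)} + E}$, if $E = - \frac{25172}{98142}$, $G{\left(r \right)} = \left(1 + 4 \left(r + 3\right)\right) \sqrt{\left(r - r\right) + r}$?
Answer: $\frac{39845652}{132498156111193} + \frac{12039815205 \sqrt{142}}{132498156111193} \approx 0.0010831$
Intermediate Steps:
$G{\left(r \right)} = \sqrt{r} \left(13 + 4 r\right)$ ($G{\left(r \right)} = \left(1 + 4 \left(3 + r\right)\right) \sqrt{0 + r} = \left(1 + \left(12 + 4 r\right)\right) \sqrt{r} = \left(13 + 4 r\right) \sqrt{r} = \sqrt{r} \left(13 + 4 r\right)$)
$E = - \frac{12586}{49071}$ ($E = \left(-25172\right) \frac{1}{98142} = - \frac{12586}{49071} \approx -0.25649$)
$\frac{1}{G{\left(- \frac{284}{-8} \right)} + E} = \frac{1}{\sqrt{- \frac{284}{-8}} \left(13 + 4 \left(- \frac{284}{-8}\right)\right) - \frac{12586}{49071}} = \frac{1}{\sqrt{\left(-284\right) \left(- \frac{1}{8}\right)} \left(13 + 4 \left(\left(-284\right) \left(- \frac{1}{8}\right)\right)\right) - \frac{12586}{49071}} = \frac{1}{\sqrt{\frac{71}{2}} \left(13 + 4 \cdot \frac{71}{2}\right) - \frac{12586}{49071}} = \frac{1}{\frac{\sqrt{142}}{2} \left(13 + 142\right) - \frac{12586}{49071}} = \frac{1}{\frac{\sqrt{142}}{2} \cdot 155 - \frac{12586}{49071}} = \frac{1}{\frac{155 \sqrt{142}}{2} - \frac{12586}{49071}} = \frac{1}{- \frac{12586}{49071} + \frac{155 \sqrt{142}}{2}}$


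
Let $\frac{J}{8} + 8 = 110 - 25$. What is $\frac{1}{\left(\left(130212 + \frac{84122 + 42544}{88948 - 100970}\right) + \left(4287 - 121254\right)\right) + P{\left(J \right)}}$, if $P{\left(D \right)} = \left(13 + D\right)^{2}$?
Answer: $\frac{6011}{2457750413} \approx 2.4457 \cdot 10^{-6}$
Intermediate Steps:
$J = 616$ ($J = -64 + 8 \left(110 - 25\right) = -64 + 8 \cdot 85 = -64 + 680 = 616$)
$\frac{1}{\left(\left(130212 + \frac{84122 + 42544}{88948 - 100970}\right) + \left(4287 - 121254\right)\right) + P{\left(J \right)}} = \frac{1}{\left(\left(130212 + \frac{84122 + 42544}{88948 - 100970}\right) + \left(4287 - 121254\right)\right) + \left(13 + 616\right)^{2}} = \frac{1}{\left(\left(130212 + \frac{126666}{-12022}\right) - 116967\right) + 629^{2}} = \frac{1}{\left(\left(130212 + 126666 \left(- \frac{1}{12022}\right)\right) - 116967\right) + 395641} = \frac{1}{\left(\left(130212 - \frac{63333}{6011}\right) - 116967\right) + 395641} = \frac{1}{\left(\frac{782640999}{6011} - 116967\right) + 395641} = \frac{1}{\frac{79552362}{6011} + 395641} = \frac{1}{\frac{2457750413}{6011}} = \frac{6011}{2457750413}$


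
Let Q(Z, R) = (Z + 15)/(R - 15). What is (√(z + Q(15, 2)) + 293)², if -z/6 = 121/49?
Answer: 54674905/637 + 3516*I*√3939/91 ≈ 85832.0 + 2424.9*I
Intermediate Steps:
Q(Z, R) = (15 + Z)/(-15 + R)
z = -726/49 ≈ -14.816
(√(z + Q(15, 2)) + 293)² = (√(-726/49 + (15 + 15)/(-15 + 2)) + 293)² = (√(-726/49 + 30/(-13)) + 293)² = (√(-726/49 - 1/13*30) + 293)² = (√(-726/49 - 30/13) + 293)² = (√(-10908/637) + 293)² = (6*I*√3939/91 + 293)² = (293 + 6*I*√3939/91)²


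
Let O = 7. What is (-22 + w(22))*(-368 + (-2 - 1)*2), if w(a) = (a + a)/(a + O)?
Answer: 222156/29 ≈ 7660.6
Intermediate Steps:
w(a) = 2*a/(7 + a) (w(a) = (a + a)/(a + 7) = (2*a)/(7 + a) = 2*a/(7 + a))
(-22 + w(22))*(-368 + (-2 - 1)*2) = (-22 + 2*22/(7 + 22))*(-368 + (-2 - 1)*2) = (-22 + 2*22/29)*(-368 - 3*2) = (-22 + 2*22*(1/29))*(-368 - 6) = (-22 + 44/29)*(-374) = -594/29*(-374) = 222156/29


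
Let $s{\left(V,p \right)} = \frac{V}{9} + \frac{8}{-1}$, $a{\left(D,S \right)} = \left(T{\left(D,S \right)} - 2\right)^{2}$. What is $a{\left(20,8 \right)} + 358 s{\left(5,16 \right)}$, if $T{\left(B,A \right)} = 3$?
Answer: $- \frac{23977}{9} \approx -2664.1$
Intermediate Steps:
$a{\left(D,S \right)} = 1$ ($a{\left(D,S \right)} = \left(3 - 2\right)^{2} = 1^{2} = 1$)
$s{\left(V,p \right)} = -8 + \frac{V}{9}$ ($s{\left(V,p \right)} = V \frac{1}{9} + 8 \left(-1\right) = \frac{V}{9} - 8 = -8 + \frac{V}{9}$)
$a{\left(20,8 \right)} + 358 s{\left(5,16 \right)} = 1 + 358 \left(-8 + \frac{1}{9} \cdot 5\right) = 1 + 358 \left(-8 + \frac{5}{9}\right) = 1 + 358 \left(- \frac{67}{9}\right) = 1 - \frac{23986}{9} = - \frac{23977}{9}$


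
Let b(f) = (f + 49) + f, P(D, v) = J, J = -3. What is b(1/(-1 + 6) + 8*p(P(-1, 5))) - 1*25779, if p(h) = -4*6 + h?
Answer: -130808/5 ≈ -26162.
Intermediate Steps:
P(D, v) = -3
p(h) = -24 + h
b(f) = 49 + 2*f (b(f) = (49 + f) + f = 49 + 2*f)
b(1/(-1 + 6) + 8*p(P(-1, 5))) - 1*25779 = (49 + 2*(1/(-1 + 6) + 8*(-24 - 3))) - 1*25779 = (49 + 2*(1/5 + 8*(-27))) - 25779 = (49 + 2*(1/5 - 216)) - 25779 = (49 + 2*(-1079/5)) - 25779 = (49 - 2158/5) - 25779 = -1913/5 - 25779 = -130808/5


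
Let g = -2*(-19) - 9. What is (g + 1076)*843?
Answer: 931515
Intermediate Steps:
g = 29 (g = 38 - 9 = 29)
(g + 1076)*843 = (29 + 1076)*843 = 1105*843 = 931515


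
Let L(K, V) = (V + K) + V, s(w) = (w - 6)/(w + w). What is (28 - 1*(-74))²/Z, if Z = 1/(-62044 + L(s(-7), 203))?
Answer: -4488904638/7 ≈ -6.4127e+8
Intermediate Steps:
s(w) = (-6 + w)/(2*w) (s(w) = (-6 + w)/((2*w)) = (-6 + w)*(1/(2*w)) = (-6 + w)/(2*w))
L(K, V) = K + 2*V (L(K, V) = (K + V) + V = K + 2*V)
Z = -14/862919 (Z = 1/(-62044 + ((½)*(-6 - 7)/(-7) + 2*203)) = 1/(-62044 + ((½)*(-⅐)*(-13) + 406)) = 1/(-62044 + (13/14 + 406)) = 1/(-62044 + 5697/14) = 1/(-862919/14) = -14/862919 ≈ -1.6224e-5)
(28 - 1*(-74))²/Z = (28 - 1*(-74))²/(-14/862919) = (28 + 74)²*(-862919/14) = 102²*(-862919/14) = 10404*(-862919/14) = -4488904638/7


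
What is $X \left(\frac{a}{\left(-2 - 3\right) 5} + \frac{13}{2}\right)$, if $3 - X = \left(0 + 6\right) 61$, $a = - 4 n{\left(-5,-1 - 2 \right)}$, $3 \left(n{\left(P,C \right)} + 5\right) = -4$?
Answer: $- \frac{99583}{50} \approx -1991.7$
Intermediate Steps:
$n{\left(P,C \right)} = - \frac{19}{3}$ ($n{\left(P,C \right)} = -5 + \frac{1}{3} \left(-4\right) = -5 - \frac{4}{3} = - \frac{19}{3}$)
$a = \frac{76}{3}$ ($a = \left(-4\right) \left(- \frac{19}{3}\right) = \frac{76}{3} \approx 25.333$)
$X = -363$ ($X = 3 - \left(0 + 6\right) 61 = 3 - 6 \cdot 61 = 3 - 366 = -363$)
$X \left(\frac{a}{\left(-2 - 3\right) 5} + \frac{13}{2}\right) = - 363 \left(\frac{76}{3 \left(-2 - 3\right) 5} + \frac{13}{2}\right) = - 363 \left(\frac{76}{3 \left(\left(-5\right) 5\right)} + 13 \cdot \frac{1}{2}\right) = - 363 \left(\frac{76}{3 \left(-25\right)} + \frac{13}{2}\right) = - 363 \left(\frac{76}{3} \left(- \frac{1}{25}\right) + \frac{13}{2}\right) = - 363 \left(- \frac{76}{75} + \frac{13}{2}\right) = \left(-363\right) \frac{823}{150} = - \frac{99583}{50}$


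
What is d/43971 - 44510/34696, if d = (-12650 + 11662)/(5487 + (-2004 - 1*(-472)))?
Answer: -3870279702599/3016909231140 ≈ -1.2829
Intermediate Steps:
d = -988/3955 (d = -988/(5487 + (-2004 + 472)) = -988/(5487 - 1532) = -988/3955 ≈ -0.24981)
d/43971 - 44510/34696 = -988/3955/43971 - 44510/34696 = -988/3955*1/43971 - 44510*1/34696 = -988/173905305 - 22255/17348 = -3870279702599/3016909231140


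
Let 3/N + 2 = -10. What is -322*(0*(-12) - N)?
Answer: -161/2 ≈ -80.500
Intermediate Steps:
N = -¼ (N = 3/(-2 - 10) = 3/(-12) = 3*(-1/12) = -¼ ≈ -0.25000)
-322*(0*(-12) - N) = -322*(0*(-12) - 1*(-¼)) = -322*(0 + ¼) = -322*¼ = -161/2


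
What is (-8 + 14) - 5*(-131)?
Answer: 661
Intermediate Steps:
(-8 + 14) - 5*(-131) = 6 + 655 = 661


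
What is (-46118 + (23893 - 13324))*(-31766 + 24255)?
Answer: 267008539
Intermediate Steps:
(-46118 + (23893 - 13324))*(-31766 + 24255) = (-46118 + 10569)*(-7511) = -35549*(-7511) = 267008539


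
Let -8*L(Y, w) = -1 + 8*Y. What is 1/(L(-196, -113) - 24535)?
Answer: -8/194711 ≈ -4.1087e-5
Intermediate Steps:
L(Y, w) = ⅛ - Y (L(Y, w) = -(-1 + 8*Y)/8 = ⅛ - Y)
1/(L(-196, -113) - 24535) = 1/((⅛ - 1*(-196)) - 24535) = 1/((⅛ + 196) - 24535) = 1/(1569/8 - 24535) = 1/(-194711/8) = -8/194711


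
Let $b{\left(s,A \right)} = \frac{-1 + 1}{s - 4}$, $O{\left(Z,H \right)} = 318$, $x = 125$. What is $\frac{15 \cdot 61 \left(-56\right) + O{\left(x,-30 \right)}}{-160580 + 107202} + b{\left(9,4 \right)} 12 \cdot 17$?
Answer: $\frac{25461}{26689} \approx 0.95399$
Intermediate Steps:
$b{\left(s,A \right)} = 0$ ($b{\left(s,A \right)} = \frac{0}{-4 + s} = 0$)
$\frac{15 \cdot 61 \left(-56\right) + O{\left(x,-30 \right)}}{-160580 + 107202} + b{\left(9,4 \right)} 12 \cdot 17 = \frac{15 \cdot 61 \left(-56\right) + 318}{-160580 + 107202} + 0 \cdot 12 \cdot 17 = \frac{915 \left(-56\right) + 318}{-53378} + 0 \cdot 17 = \left(-51240 + 318\right) \left(- \frac{1}{53378}\right) + 0 = \left(-50922\right) \left(- \frac{1}{53378}\right) + 0 = \frac{25461}{26689} + 0 = \frac{25461}{26689}$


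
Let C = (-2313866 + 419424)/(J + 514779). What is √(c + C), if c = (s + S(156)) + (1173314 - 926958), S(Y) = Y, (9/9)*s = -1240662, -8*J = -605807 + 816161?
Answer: I*√3795557838165460302/1953939 ≈ 997.07*I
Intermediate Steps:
J = -105177/4 (J = -(-605807 + 816161)/8 = -⅛*210354 = -105177/4 ≈ -26294.)
s = -1240662
C = -7577768/1953939 (C = (-2313866 + 419424)/(-105177/4 + 514779) = -1894442/1953939/4 = -1894442*4/1953939 = -7577768/1953939 ≈ -3.8782)
c = -994150 (c = (-1240662 + 156) + (1173314 - 926958) = -1240506 + 246356 = -994150)
√(c + C) = √(-994150 - 7577768/1953939) = √(-1942516034618/1953939) = I*√3795557838165460302/1953939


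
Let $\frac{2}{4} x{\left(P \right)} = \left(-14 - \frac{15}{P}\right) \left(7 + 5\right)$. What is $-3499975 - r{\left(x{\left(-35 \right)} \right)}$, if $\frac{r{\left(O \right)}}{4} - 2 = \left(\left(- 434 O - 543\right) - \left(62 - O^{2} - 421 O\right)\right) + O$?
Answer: $- \frac{192940267}{49} \approx -3.9376 \cdot 10^{6}$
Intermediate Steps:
$x{\left(P \right)} = -336 - \frac{360}{P}$ ($x{\left(P \right)} = 2 \left(-14 - \frac{15}{P}\right) \left(7 + 5\right) = 2 \left(-14 - \frac{15}{P}\right) 12 = 2 \left(-168 - \frac{180}{P}\right) = -336 - \frac{360}{P}$)
$r{\left(O \right)} = -2412 - 48 O + 4 O^{2}$ ($r{\left(O \right)} = 8 + 4 \left(\left(\left(- 434 O - 543\right) - \left(62 - O^{2} - 421 O\right)\right) + O\right) = 8 + 4 \left(\left(\left(-543 - 434 O\right) + \left(-62 + O^{2} + 421 O\right)\right) + O\right) = 8 + 4 \left(\left(-605 + O^{2} - 13 O\right) + O\right) = 8 + 4 \left(-605 + O^{2} - 12 O\right) = 8 - \left(2420 - 4 O^{2} + 48 O\right) = -2412 - 48 O + 4 O^{2}$)
$-3499975 - r{\left(x{\left(-35 \right)} \right)} = -3499975 - \left(-2412 - 48 \left(-336 - \frac{360}{-35}\right) + 4 \left(-336 - \frac{360}{-35}\right)^{2}\right) = -3499975 - \left(-2412 - 48 \left(-336 - - \frac{72}{7}\right) + 4 \left(-336 - - \frac{72}{7}\right)^{2}\right) = -3499975 - \left(-2412 - 48 \left(-336 + \frac{72}{7}\right) + 4 \left(-336 + \frac{72}{7}\right)^{2}\right) = -3499975 - \left(-2412 - - \frac{109440}{7} + 4 \left(- \frac{2280}{7}\right)^{2}\right) = -3499975 - \left(-2412 + \frac{109440}{7} + 4 \cdot \frac{5198400}{49}\right) = -3499975 - \left(-2412 + \frac{109440}{7} + \frac{20793600}{49}\right) = -3499975 - \frac{21441492}{49} = - \frac{192940267}{49}$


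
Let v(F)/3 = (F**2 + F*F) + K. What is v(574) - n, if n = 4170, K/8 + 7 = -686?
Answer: 1956054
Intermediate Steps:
K = -5544 (K = -56 + 8*(-686) = -56 - 5488 = -5544)
v(F) = -16632 + 6*F**2 (v(F) = 3*((F**2 + F*F) - 5544) = 3*((F**2 + F**2) - 5544) = 3*(2*F**2 - 5544) = 3*(-5544 + 2*F**2) = -16632 + 6*F**2)
v(574) - n = (-16632 + 6*574**2) - 1*4170 = (-16632 + 6*329476) - 4170 = (-16632 + 1976856) - 4170 = 1960224 - 4170 = 1956054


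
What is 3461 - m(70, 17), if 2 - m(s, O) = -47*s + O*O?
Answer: 458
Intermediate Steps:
m(s, O) = 2 - O² + 47*s (m(s, O) = 2 - (-47*s + O*O) = 2 - (-47*s + O²) = 2 - (O² - 47*s) = 2 + (-O² + 47*s) = 2 - O² + 47*s)
3461 - m(70, 17) = 3461 - (2 - 1*17² + 47*70) = 3461 - (2 - 1*289 + 3290) = 3461 - (2 - 289 + 3290) = 3461 - 1*3003 = 3461 - 3003 = 458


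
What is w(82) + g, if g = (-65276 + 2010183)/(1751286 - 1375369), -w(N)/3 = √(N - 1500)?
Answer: 1944907/375917 - 3*I*√1418 ≈ 5.1738 - 112.97*I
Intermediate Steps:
w(N) = -3*√(-1500 + N) (w(N) = -3*√(N - 1500) = -3*√(-1500 + N))
g = 1944907/375917 ≈ 5.1738
w(82) + g = -3*√(-1500 + 82) + 1944907/375917 = -3*I*√1418 + 1944907/375917 = 1944907/375917 - 3*I*√1418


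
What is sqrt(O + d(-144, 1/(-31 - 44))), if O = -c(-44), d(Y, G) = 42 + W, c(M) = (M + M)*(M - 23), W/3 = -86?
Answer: 4*I*sqrt(382) ≈ 78.179*I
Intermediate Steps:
W = -258 (W = 3*(-86) = -258)
c(M) = 2*M*(-23 + M) (c(M) = (2*M)*(-23 + M) = 2*M*(-23 + M))
d(Y, G) = -216 (d(Y, G) = 42 - 258 = -216)
O = -5896 (O = -2*(-44)*(-23 - 44) = -2*(-44)*(-67) = -1*5896 = -5896)
sqrt(O + d(-144, 1/(-31 - 44))) = sqrt(-5896 - 216) = sqrt(-6112) = 4*I*sqrt(382)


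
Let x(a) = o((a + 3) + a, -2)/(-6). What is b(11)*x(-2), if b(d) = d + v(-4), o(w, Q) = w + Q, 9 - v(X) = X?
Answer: 12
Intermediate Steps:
v(X) = 9 - X
o(w, Q) = Q + w
b(d) = 13 + d (b(d) = d + (9 - 1*(-4)) = d + (9 + 4) = d + 13 = 13 + d)
x(a) = -⅙ - a/3 (x(a) = (-2 + ((a + 3) + a))/(-6) = (-2 + ((3 + a) + a))*(-⅙) = (-2 + (3 + 2*a))*(-⅙) = (1 + 2*a)*(-⅙) = -⅙ - a/3)
b(11)*x(-2) = (13 + 11)*(-⅙ - ⅓*(-2)) = 24*(-⅙ + ⅔) = 24*(½) = 12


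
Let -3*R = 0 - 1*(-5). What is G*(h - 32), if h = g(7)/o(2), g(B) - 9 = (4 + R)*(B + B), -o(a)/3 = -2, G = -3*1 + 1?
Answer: 451/9 ≈ 50.111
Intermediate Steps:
R = -5/3 (R = -(0 - 1*(-5))/3 = -(0 + 5)/3 = -⅓*5 = -5/3 ≈ -1.6667)
G = -2 (G = -3 + 1 = -2)
o(a) = 6 (o(a) = -3*(-2) = 6)
g(B) = 9 + 14*B/3 (g(B) = 9 + (4 - 5/3)*(B + B) = 9 + 7*(2*B)/3 = 9 + 14*B/3)
h = 125/18 (h = (9 + (14/3)*7)/6 = (9 + 98/3)*(⅙) = (125/3)*(⅙) = 125/18 ≈ 6.9444)
G*(h - 32) = -2*(125/18 - 32) = -2*(-451/18) = 451/9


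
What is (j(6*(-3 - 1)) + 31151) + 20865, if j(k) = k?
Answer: 51992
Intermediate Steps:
(j(6*(-3 - 1)) + 31151) + 20865 = (6*(-3 - 1) + 31151) + 20865 = (6*(-4) + 31151) + 20865 = (-24 + 31151) + 20865 = 31127 + 20865 = 51992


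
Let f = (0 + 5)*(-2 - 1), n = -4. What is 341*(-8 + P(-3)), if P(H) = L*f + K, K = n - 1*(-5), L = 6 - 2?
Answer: -22847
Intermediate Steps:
f = -15 (f = 5*(-3) = -15)
L = 4
K = 1 (K = -4 - 1*(-5) = -4 + 5 = 1)
P(H) = -59 (P(H) = 4*(-15) + 1 = -60 + 1 = -59)
341*(-8 + P(-3)) = 341*(-8 - 59) = 341*(-67) = -22847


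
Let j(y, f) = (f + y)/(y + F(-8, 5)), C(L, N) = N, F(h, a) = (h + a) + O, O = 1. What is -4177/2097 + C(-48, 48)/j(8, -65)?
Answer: -280675/39843 ≈ -7.0445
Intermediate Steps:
F(h, a) = 1 + a + h (F(h, a) = (h + a) + 1 = (a + h) + 1 = 1 + a + h)
j(y, f) = (f + y)/(-2 + y) (j(y, f) = (f + y)/(y + (1 + 5 - 8)) = (f + y)/(y - 2) = (f + y)/(-2 + y))
-4177/2097 + C(-48, 48)/j(8, -65) = -4177/2097 + 48/(((-65 + 8)/(-2 + 8))) = -4177*1/2097 + 48/((-57/6)) = -4177/2097 + 48/(((1/6)*(-57))) = -4177/2097 + 48/(-19/2) = -4177/2097 + 48*(-2/19) = -4177/2097 - 96/19 = -280675/39843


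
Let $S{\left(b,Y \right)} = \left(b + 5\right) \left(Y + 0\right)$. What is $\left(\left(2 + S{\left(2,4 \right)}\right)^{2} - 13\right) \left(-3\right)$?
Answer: $-2661$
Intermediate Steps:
$S{\left(b,Y \right)} = Y \left(5 + b\right)$ ($S{\left(b,Y \right)} = \left(5 + b\right) Y = Y \left(5 + b\right)$)
$\left(\left(2 + S{\left(2,4 \right)}\right)^{2} - 13\right) \left(-3\right) = \left(\left(2 + 4 \left(5 + 2\right)\right)^{2} - 13\right) \left(-3\right) = \left(\left(2 + 4 \cdot 7\right)^{2} - 13\right) \left(-3\right) = \left(\left(2 + 28\right)^{2} - 13\right) \left(-3\right) = \left(30^{2} - 13\right) \left(-3\right) = \left(900 - 13\right) \left(-3\right) = 887 \left(-3\right) = -2661$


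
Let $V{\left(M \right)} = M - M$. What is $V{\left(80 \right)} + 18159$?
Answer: $18159$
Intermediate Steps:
$V{\left(M \right)} = 0$
$V{\left(80 \right)} + 18159 = 0 + 18159 = 18159$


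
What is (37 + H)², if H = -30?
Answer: 49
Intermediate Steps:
(37 + H)² = (37 - 30)² = 7² = 49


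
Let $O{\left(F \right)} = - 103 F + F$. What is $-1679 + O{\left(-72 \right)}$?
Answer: $5665$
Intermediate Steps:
$O{\left(F \right)} = - 102 F$
$-1679 + O{\left(-72 \right)} = -1679 - -7344 = -1679 + 7344 = 5665$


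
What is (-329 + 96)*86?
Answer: -20038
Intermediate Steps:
(-329 + 96)*86 = -233*86 = -20038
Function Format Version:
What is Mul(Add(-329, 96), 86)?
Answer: -20038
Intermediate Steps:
Mul(Add(-329, 96), 86) = Mul(-233, 86) = -20038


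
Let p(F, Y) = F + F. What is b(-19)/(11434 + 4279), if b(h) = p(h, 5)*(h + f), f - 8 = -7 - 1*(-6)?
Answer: 24/827 ≈ 0.029021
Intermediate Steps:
p(F, Y) = 2*F
f = 7 (f = 8 + (-7 - 1*(-6)) = 8 + (-7 + 6) = 8 - 1 = 7)
b(h) = 2*h*(7 + h) (b(h) = (2*h)*(h + 7) = (2*h)*(7 + h) = 2*h*(7 + h))
b(-19)/(11434 + 4279) = (2*(-19)*(7 - 19))/(11434 + 4279) = (2*(-19)*(-12))/15713 = 456*(1/15713) = 24/827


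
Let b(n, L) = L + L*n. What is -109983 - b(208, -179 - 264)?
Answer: -17396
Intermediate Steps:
-109983 - b(208, -179 - 264) = -109983 - (-179 - 264)*(1 + 208) = -109983 - (-443)*209 = -109983 - 1*(-92587) = -109983 + 92587 = -17396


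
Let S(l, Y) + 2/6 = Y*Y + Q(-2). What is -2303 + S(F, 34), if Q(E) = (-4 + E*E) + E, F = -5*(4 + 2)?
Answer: -3448/3 ≈ -1149.3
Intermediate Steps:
F = -30 (F = -5*6 = -30)
Q(E) = -4 + E + E² (Q(E) = (-4 + E²) + E = -4 + E + E²)
S(l, Y) = -7/3 + Y² (S(l, Y) = -⅓ + (Y*Y + (-4 - 2 + (-2)²)) = -⅓ + (Y² + (-4 - 2 + 4)) = -⅓ + (Y² - 2) = -⅓ + (-2 + Y²) = -7/3 + Y²)
-2303 + S(F, 34) = -2303 + (-7/3 + 34²) = -2303 + (-7/3 + 1156) = -2303 + 3461/3 = -3448/3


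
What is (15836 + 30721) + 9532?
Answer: 56089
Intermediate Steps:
(15836 + 30721) + 9532 = 46557 + 9532 = 56089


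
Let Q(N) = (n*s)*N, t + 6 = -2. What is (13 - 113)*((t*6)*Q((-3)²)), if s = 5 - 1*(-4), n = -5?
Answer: -1944000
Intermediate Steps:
t = -8 (t = -6 - 2 = -8)
s = 9 (s = 5 + 4 = 9)
Q(N) = -45*N (Q(N) = (-5*9)*N = -45*N)
(13 - 113)*((t*6)*Q((-3)²)) = (13 - 113)*((-8*6)*(-45*(-3)²)) = -(-4800)*(-45*9) = -(-4800)*(-405) = -100*19440 = -1944000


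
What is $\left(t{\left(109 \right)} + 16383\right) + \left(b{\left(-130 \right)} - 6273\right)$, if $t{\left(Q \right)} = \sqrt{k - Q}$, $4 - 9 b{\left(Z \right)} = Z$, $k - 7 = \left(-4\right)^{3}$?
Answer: $\frac{91124}{9} + i \sqrt{166} \approx 10125.0 + 12.884 i$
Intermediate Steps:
$k = -57$ ($k = 7 + \left(-4\right)^{3} = 7 - 64 = -57$)
$b{\left(Z \right)} = \frac{4}{9} - \frac{Z}{9}$
$t{\left(Q \right)} = \sqrt{-57 - Q}$
$\left(t{\left(109 \right)} + 16383\right) + \left(b{\left(-130 \right)} - 6273\right) = \left(\sqrt{-57 - 109} + 16383\right) + \left(\left(\frac{4}{9} - - \frac{130}{9}\right) - 6273\right) = \left(\sqrt{-57 - 109} + 16383\right) + \left(\left(\frac{4}{9} + \frac{130}{9}\right) - 6273\right) = \left(\sqrt{-166} + 16383\right) + \left(\frac{134}{9} - 6273\right) = \left(i \sqrt{166} + 16383\right) - \frac{56323}{9} = \left(16383 + i \sqrt{166}\right) - \frac{56323}{9} = \frac{91124}{9} + i \sqrt{166}$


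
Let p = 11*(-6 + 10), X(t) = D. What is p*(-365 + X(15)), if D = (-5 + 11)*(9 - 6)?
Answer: -15268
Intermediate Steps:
D = 18 (D = 6*3 = 18)
X(t) = 18
p = 44 (p = 11*4 = 44)
p*(-365 + X(15)) = 44*(-365 + 18) = 44*(-347) = -15268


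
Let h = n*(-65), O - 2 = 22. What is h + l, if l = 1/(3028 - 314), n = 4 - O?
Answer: 3528201/2714 ≈ 1300.0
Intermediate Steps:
O = 24 (O = 2 + 22 = 24)
n = -20 (n = 4 - 1*24 = 4 - 24 = -20)
l = 1/2714 ≈ 0.00036846
h = 1300 (h = -20*(-65) = 1300)
h + l = 1300 + 1/2714 = 3528201/2714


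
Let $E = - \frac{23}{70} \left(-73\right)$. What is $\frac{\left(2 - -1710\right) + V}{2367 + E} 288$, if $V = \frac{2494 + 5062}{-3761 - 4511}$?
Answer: $\frac{17834176080}{86529773} \approx 206.1$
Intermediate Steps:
$V = - \frac{1889}{2068}$ ($V = \frac{7556}{-8272} = 7556 \left(- \frac{1}{8272}\right) = - \frac{1889}{2068} \approx -0.91344$)
$E = \frac{1679}{70}$ ($E = \left(-23\right) \frac{1}{70} \left(-73\right) = \left(- \frac{23}{70}\right) \left(-73\right) = \frac{1679}{70} \approx 23.986$)
$\frac{\left(2 - -1710\right) + V}{2367 + E} 288 = \frac{\left(2 - -1710\right) - \frac{1889}{2068}}{2367 + \frac{1679}{70}} \cdot 288 = \frac{\left(2 + 1710\right) - \frac{1889}{2068}}{\frac{167369}{70}} \cdot 288 = \left(1712 - \frac{1889}{2068}\right) \frac{70}{167369} \cdot 288 = \frac{3538527}{2068} \cdot \frac{70}{167369} \cdot 288 = \frac{123848445}{173059546} \cdot 288 = \frac{17834176080}{86529773}$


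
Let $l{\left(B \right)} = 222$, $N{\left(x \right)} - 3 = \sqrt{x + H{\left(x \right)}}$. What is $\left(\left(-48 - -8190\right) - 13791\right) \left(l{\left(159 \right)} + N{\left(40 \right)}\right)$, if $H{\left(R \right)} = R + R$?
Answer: $-1271025 - 11298 \sqrt{30} \approx -1.3329 \cdot 10^{6}$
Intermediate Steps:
$H{\left(R \right)} = 2 R$
$N{\left(x \right)} = 3 + \sqrt{3} \sqrt{x}$ ($N{\left(x \right)} = 3 + \sqrt{x + 2 x} = 3 + \sqrt{3 x} = 3 + \sqrt{3} \sqrt{x}$)
$\left(\left(-48 - -8190\right) - 13791\right) \left(l{\left(159 \right)} + N{\left(40 \right)}\right) = \left(\left(-48 - -8190\right) - 13791\right) \left(222 + \left(3 + \sqrt{3} \sqrt{40}\right)\right) = \left(\left(-48 + 8190\right) - 13791\right) \left(222 + \left(3 + \sqrt{3} \cdot 2 \sqrt{10}\right)\right) = \left(8142 - 13791\right) \left(222 + \left(3 + 2 \sqrt{30}\right)\right) = - 5649 \left(225 + 2 \sqrt{30}\right) = -1271025 - 11298 \sqrt{30}$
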